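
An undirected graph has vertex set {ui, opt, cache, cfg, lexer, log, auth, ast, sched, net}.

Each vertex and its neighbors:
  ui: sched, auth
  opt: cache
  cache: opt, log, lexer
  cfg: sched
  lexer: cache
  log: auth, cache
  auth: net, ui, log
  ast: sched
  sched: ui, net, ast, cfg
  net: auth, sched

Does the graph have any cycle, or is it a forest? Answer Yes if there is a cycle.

Yes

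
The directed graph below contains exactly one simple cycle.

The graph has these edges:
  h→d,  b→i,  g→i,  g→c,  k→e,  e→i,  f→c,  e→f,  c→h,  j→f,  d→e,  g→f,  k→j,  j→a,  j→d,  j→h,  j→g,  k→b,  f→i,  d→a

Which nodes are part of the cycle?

c, d, e, f, h

DFS with gray/black marking from h:
h gray
  d gray
    e gray
      f gray
        c gray
          c→h: h is gray → back edge
Back edge closes the cycle h → d → e → f → c → h; its vertices are {c, d, e, f, h}.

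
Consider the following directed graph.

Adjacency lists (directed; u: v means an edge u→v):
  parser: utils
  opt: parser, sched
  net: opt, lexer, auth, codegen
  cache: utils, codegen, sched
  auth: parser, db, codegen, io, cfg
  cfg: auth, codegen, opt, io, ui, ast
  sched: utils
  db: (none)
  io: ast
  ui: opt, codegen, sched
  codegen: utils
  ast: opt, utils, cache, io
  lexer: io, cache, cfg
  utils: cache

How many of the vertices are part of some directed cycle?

8

A vertex is on a directed cycle iff it belongs to a strongly connected component of size ≥ 2 (or has a self-loop).
The vertices on cycles are {io, ast, cfg, auth, cache, sched, utils, codegen} — 8 in total.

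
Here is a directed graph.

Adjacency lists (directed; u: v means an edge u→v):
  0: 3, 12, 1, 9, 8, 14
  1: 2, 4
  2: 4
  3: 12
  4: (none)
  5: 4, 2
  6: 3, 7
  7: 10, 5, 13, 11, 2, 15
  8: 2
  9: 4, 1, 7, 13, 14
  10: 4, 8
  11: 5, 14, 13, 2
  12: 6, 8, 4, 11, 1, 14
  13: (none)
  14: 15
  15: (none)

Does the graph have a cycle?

Yes

DFS with white/gray/black marking, starting from 12:
12 gray
  6 gray
    3 gray
      3→12: 12 is gray → back edge
Back edge found, so a cycle exists: 12 → 6 → 3 → 12.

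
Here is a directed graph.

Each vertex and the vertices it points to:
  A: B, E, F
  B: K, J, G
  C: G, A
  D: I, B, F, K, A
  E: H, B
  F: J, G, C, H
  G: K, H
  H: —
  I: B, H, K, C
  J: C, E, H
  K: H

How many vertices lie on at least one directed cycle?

A vertex is on a directed cycle iff it belongs to a strongly connected component of size ≥ 2 (or has a self-loop).
The vertices on cycles are {A, B, C, E, F, J} — 6 in total.

6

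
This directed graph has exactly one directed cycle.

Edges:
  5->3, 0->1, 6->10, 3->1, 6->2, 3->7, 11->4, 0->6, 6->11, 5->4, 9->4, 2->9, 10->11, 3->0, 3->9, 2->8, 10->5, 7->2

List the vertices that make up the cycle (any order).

DFS with gray/black marking from 5:
5 gray
  3 gray
    9 gray
      4 gray
      4 black
    9 black
    1 gray
    1 black
    7 gray
      2 gray
        2→9: 9 black — skip
        8 gray
        8 black
      2 black
    7 black
    0 gray
      0→1: 1 black — skip
      6 gray
        6→2: 2 black — skip
        10 gray
          11 gray
            11→4: 4 black — skip
          11 black
          10→5: 5 is gray → back edge
Back edge closes the cycle 5 → 3 → 0 → 6 → 10 → 5; its vertices are {0, 3, 5, 6, 10}.

0, 3, 5, 6, 10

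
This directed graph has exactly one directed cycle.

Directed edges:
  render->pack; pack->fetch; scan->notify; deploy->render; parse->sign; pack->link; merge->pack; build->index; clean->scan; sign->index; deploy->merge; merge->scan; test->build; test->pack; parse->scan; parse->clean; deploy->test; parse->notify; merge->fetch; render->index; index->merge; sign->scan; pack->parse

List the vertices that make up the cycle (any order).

DFS with gray/black marking from merge:
merge gray
  scan gray
    notify gray
    notify black
  scan black
  fetch gray
  fetch black
  pack gray
    parse gray
      clean gray
        clean→scan: scan black — skip
      clean black
      parse→notify: notify black — skip
      parse→scan: scan black — skip
      sign gray
        index gray
          index→merge: merge is gray → back edge
Back edge closes the cycle merge → pack → parse → sign → index → merge; its vertices are {pack, sign, index, merge, parse}.

pack, sign, index, merge, parse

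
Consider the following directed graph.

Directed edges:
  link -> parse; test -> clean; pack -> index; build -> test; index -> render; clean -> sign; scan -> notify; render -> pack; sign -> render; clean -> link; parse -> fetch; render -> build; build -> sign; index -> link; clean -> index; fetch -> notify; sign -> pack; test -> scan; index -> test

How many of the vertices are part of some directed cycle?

7

A vertex is on a directed cycle iff it belongs to a strongly connected component of size ≥ 2 (or has a self-loop).
The vertices on cycles are {pack, sign, test, build, clean, index, render} — 7 in total.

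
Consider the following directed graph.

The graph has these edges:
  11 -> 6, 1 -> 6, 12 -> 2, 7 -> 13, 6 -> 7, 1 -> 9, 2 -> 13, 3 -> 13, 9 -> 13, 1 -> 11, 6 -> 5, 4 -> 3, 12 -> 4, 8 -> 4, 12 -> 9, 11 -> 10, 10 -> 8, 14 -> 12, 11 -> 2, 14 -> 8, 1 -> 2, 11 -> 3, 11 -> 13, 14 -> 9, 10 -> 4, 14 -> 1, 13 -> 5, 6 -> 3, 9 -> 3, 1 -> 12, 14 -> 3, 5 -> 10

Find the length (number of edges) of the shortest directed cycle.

For each vertex v, BFS finds the shortest path from v back to v.
The shortest such closed walk is 10 → 4 → 3 → 13 → 5 → 10, length 5.

5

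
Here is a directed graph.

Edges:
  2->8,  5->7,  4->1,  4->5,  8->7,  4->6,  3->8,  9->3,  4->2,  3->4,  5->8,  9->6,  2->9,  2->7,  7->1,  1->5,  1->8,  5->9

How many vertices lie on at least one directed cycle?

A vertex is on a directed cycle iff it belongs to a strongly connected component of size ≥ 2 (or has a self-loop).
The vertices on cycles are {1, 2, 3, 4, 5, 7, 8, 9} — 8 in total.

8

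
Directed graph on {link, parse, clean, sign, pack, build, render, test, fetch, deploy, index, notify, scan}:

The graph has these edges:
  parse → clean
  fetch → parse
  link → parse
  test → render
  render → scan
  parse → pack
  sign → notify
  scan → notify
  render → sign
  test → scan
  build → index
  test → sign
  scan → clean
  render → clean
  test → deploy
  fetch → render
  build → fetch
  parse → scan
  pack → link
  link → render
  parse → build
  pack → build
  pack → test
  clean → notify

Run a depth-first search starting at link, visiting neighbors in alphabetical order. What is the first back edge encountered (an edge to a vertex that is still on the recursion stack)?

DFS from link (visiting neighbors in alphabetical order); mark gray on enter, black on exit:
link gray
  parse gray
    build gray
      fetch gray
        fetch→parse: parse is gray → back edge
First back edge: fetch → parse.

fetch->parse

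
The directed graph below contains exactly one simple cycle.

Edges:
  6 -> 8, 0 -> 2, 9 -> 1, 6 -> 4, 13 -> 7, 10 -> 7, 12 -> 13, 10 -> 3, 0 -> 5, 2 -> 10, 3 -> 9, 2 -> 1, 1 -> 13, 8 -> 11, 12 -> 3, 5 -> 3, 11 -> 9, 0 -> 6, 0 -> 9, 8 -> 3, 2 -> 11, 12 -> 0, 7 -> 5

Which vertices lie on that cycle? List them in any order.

DFS with gray/black marking from 5:
5 gray
  3 gray
    9 gray
      1 gray
        13 gray
          7 gray
            7→5: 5 is gray → back edge
Back edge closes the cycle 5 → 3 → 9 → 1 → 13 → 7 → 5; its vertices are {1, 3, 5, 7, 9, 13}.

1, 3, 5, 7, 9, 13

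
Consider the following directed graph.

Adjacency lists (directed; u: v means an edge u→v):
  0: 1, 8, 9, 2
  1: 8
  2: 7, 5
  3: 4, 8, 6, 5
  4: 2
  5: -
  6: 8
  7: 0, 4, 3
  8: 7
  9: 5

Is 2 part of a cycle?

2 is on a cycle iff 2 can reach itself via ≥1 edge.
2 → 7 → 0 → 2 — yes.

Yes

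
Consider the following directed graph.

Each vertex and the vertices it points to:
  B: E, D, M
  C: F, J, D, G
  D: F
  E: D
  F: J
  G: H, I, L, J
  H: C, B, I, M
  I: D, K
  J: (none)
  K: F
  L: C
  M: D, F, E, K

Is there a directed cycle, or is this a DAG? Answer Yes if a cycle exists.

Yes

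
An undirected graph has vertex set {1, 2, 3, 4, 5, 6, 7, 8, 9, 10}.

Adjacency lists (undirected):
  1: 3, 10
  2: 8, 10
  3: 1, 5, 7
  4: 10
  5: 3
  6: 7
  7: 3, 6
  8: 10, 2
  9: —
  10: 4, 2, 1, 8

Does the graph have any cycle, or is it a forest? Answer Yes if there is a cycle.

DFS, tracking each vertex's parent; an edge to a visited non-parent vertex closes a cycle.
Start from 3:
visit 3 (parent –)
  visit 1 (parent 3)
    1–3: parent, skip
    visit 10 (parent 1)
      visit 4 (parent 10)
        4–10: parent, skip
      visit 2 (parent 10)
        visit 8 (parent 2)
          8–10: 10 visited and ≠ parent → cycle
Cycle: 10 – 2 – 8 – 10.

Yes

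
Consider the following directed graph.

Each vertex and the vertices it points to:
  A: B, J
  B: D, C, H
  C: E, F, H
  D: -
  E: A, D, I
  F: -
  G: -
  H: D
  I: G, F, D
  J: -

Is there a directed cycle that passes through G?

G lies on a cycle iff there is a path from G back to itself.
Exploring from G, it never reaches itself; equivalently, its strongly connected component is a singleton.

No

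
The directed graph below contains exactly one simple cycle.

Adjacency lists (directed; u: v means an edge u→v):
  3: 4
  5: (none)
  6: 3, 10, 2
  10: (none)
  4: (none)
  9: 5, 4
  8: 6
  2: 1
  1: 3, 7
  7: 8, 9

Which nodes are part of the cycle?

1, 2, 6, 7, 8

DFS with gray/black marking from 6:
6 gray
  3 gray
    4 gray
    4 black
  3 black
  10 gray
  10 black
  2 gray
    1 gray
      1→3: 3 black — skip
      7 gray
        8 gray
          8→6: 6 is gray → back edge
Back edge closes the cycle 6 → 2 → 1 → 7 → 8 → 6; its vertices are {1, 2, 6, 7, 8}.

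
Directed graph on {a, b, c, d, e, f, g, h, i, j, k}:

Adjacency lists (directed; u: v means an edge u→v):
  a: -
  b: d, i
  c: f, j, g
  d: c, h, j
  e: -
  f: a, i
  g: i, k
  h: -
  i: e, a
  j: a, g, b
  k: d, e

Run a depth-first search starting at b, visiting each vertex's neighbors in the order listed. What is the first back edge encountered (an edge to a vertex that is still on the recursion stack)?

DFS from b (visiting each vertex's neighbors in the order listed); mark gray on enter, black on exit:
b gray
  d gray
    c gray
      f gray
        a gray
        a black
        i gray
          e gray
          e black
          i→a: a black — skip
        i black
      f black
      j gray
        j→a: a black — skip
        g gray
          g→i: i black — skip
          k gray
            k→d: d is gray → back edge
First back edge: k → d.

k->d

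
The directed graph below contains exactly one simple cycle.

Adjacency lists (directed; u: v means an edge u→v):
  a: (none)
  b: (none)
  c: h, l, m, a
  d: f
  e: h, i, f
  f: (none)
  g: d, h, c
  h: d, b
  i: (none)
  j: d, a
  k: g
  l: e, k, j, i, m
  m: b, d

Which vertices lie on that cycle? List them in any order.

c, g, k, l

DFS with gray/black marking from c:
c gray
  h gray
    d gray
      f gray
      f black
    d black
    b gray
    b black
  h black
  l gray
    e gray
      e→h: h black — skip
      i gray
      i black
      e→f: f black — skip
    e black
    k gray
      g gray
        g→d: d black — skip
        g→h: h black — skip
        g→c: c is gray → back edge
Back edge closes the cycle c → l → k → g → c; its vertices are {c, g, k, l}.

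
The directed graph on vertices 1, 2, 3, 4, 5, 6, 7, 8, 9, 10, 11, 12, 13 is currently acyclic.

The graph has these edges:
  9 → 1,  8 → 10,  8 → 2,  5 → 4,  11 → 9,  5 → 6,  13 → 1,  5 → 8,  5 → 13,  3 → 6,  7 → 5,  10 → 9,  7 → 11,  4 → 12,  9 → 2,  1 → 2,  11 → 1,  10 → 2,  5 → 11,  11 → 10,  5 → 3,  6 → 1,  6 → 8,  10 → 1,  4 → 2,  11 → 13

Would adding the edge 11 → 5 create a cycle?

Adding 11→5 creates a cycle iff 5 can already reach 11.
Path from 5: 5 → 11.
So 5 → … → 11 → 5 is a cycle.

Yes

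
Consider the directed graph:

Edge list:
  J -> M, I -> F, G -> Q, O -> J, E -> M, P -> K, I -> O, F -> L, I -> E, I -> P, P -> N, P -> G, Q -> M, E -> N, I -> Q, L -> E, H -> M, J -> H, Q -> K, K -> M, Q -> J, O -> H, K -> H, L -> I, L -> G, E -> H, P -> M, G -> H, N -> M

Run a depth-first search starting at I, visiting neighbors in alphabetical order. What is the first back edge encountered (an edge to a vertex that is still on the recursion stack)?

L->I

DFS from I (visiting neighbors in alphabetical order); mark gray on enter, black on exit:
I gray
  E gray
    H gray
      M gray
      M black
    H black
    E→M: M black — skip
    N gray
      N→M: M black — skip
    N black
  E black
  F gray
    L gray
      L→E: E black — skip
      G gray
        G→H: H black — skip
        Q gray
          J gray
            J→H: H black — skip
            J→M: M black — skip
          J black
          K gray
            K→H: H black — skip
            K→M: M black — skip
          K black
          Q→M: M black — skip
        Q black
      G black
      L→I: I is gray → back edge
First back edge: L → I.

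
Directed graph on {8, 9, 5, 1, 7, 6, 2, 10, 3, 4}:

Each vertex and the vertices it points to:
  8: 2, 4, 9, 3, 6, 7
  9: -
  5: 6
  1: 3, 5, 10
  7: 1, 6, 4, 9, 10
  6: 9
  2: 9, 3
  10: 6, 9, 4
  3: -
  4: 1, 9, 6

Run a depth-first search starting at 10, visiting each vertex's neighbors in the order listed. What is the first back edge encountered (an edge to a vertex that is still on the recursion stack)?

1→10

DFS from 10 (visiting each vertex's neighbors in the order listed); mark gray on enter, black on exit:
10 gray
  6 gray
    9 gray
    9 black
  6 black
  10→9: 9 black — skip
  4 gray
    1 gray
      3 gray
      3 black
      5 gray
        5→6: 6 black — skip
      5 black
      1→10: 10 is gray → back edge
First back edge: 1 → 10.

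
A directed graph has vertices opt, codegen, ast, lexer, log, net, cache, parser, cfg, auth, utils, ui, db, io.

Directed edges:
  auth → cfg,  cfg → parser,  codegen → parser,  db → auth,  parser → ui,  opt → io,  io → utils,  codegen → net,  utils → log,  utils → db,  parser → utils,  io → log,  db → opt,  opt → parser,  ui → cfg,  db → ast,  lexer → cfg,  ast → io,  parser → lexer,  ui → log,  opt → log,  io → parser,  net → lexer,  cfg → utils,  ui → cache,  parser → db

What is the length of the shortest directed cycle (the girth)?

3

For each vertex v, BFS finds the shortest path from v back to v.
The shortest such closed walk is parser → ui → cfg → parser, length 3.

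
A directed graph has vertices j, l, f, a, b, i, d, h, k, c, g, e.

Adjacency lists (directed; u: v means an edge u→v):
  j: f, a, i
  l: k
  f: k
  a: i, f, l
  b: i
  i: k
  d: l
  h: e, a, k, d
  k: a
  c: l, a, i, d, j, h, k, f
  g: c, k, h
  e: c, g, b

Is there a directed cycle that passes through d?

No

d lies on a cycle iff there is a path from d back to itself.
Exploring from d, it never reaches itself; equivalently, its strongly connected component is a singleton.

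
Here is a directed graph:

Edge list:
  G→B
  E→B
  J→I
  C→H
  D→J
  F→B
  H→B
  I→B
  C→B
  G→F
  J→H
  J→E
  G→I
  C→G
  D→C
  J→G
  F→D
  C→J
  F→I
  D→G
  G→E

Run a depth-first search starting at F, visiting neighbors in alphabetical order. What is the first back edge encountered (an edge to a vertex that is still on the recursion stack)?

G→F

DFS from F (visiting neighbors in alphabetical order); mark gray on enter, black on exit:
F gray
  B gray
  B black
  D gray
    C gray
      C→B: B black — skip
      G gray
        G→B: B black — skip
        E gray
          E→B: B black — skip
        E black
        G→F: F is gray → back edge
First back edge: G → F.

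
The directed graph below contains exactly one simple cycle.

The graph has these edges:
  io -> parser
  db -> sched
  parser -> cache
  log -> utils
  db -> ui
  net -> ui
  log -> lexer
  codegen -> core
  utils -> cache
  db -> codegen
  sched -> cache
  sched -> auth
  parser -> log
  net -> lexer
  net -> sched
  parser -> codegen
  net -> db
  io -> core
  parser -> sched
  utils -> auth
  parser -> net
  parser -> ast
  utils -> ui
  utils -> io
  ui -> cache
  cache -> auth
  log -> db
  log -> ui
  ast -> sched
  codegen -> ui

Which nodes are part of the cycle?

io, log, utils, parser

DFS with gray/black marking from parser:
parser gray
  ast gray
    sched gray
      cache gray
        auth gray
        auth black
      cache black
      sched→auth: auth black — skip
    sched black
  ast black
  parser→sched: sched black — skip
  log gray
    ui gray
      ui→cache: cache black — skip
    ui black
    utils gray
      io gray
        core gray
        core black
        io→parser: parser is gray → back edge
Back edge closes the cycle parser → log → utils → io → parser; its vertices are {io, log, utils, parser}.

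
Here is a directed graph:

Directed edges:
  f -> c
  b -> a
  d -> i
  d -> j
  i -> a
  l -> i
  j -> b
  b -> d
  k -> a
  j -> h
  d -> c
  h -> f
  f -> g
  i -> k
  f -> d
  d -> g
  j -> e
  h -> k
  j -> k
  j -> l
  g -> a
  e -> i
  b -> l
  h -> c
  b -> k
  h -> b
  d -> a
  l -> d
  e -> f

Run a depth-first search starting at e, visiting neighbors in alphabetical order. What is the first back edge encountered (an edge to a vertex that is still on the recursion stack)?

DFS from e (visiting neighbors in alphabetical order); mark gray on enter, black on exit:
e gray
  f gray
    c gray
    c black
    d gray
      a gray
      a black
      d→c: c black — skip
      g gray
        g→a: a black — skip
      g black
      i gray
        i→a: a black — skip
        k gray
          k→a: a black — skip
        k black
      i black
      j gray
        b gray
          b→a: a black — skip
          b→d: d is gray → back edge
First back edge: b → d.

b→d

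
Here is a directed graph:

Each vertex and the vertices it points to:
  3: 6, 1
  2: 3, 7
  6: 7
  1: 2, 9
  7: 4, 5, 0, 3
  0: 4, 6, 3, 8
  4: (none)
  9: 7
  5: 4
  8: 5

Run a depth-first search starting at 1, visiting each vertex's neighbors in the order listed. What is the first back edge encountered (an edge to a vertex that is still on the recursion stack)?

DFS from 1 (visiting each vertex's neighbors in the order listed); mark gray on enter, black on exit:
1 gray
  2 gray
    3 gray
      6 gray
        7 gray
          4 gray
          4 black
          5 gray
            5→4: 4 black — skip
          5 black
          0 gray
            0→4: 4 black — skip
            0→6: 6 is gray → back edge
First back edge: 0 → 6.

0->6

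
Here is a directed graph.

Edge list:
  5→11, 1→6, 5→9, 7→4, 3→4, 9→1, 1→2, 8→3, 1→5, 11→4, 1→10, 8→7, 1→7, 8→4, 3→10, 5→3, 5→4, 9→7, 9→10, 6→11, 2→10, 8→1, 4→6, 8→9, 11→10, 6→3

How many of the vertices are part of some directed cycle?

7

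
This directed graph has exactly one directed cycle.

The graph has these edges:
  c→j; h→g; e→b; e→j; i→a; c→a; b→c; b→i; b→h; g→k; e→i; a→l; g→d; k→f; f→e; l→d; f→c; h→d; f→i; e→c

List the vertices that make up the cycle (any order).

b, e, f, g, h, k

DFS with gray/black marking from f:
f gray
  c gray
    j gray
    j black
    a gray
      l gray
        d gray
        d black
      l black
    a black
  c black
  i gray
    i→a: a black — skip
  i black
  e gray
    e→i: i black — skip
    e→c: c black — skip
    b gray
      b→i: i black — skip
      b→c: c black — skip
      h gray
        g gray
          k gray
            k→f: f is gray → back edge
Back edge closes the cycle f → e → b → h → g → k → f; its vertices are {b, e, f, g, h, k}.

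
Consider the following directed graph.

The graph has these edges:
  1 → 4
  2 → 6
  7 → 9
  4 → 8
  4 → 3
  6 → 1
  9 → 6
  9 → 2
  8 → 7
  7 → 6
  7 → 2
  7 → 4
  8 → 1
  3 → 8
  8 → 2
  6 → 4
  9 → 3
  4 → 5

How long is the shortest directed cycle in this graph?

3

For each vertex v, BFS finds the shortest path from v back to v.
The shortest such closed walk is 7 → 4 → 8 → 7, length 3.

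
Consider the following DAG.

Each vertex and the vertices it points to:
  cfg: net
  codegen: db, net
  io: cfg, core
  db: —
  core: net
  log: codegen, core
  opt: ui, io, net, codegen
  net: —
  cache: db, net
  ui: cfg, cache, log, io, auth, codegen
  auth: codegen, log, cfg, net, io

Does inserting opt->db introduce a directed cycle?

Adding opt→db creates a cycle iff db can already reach opt.
Explore from db: no path reaches opt. The graph stays acyclic.

No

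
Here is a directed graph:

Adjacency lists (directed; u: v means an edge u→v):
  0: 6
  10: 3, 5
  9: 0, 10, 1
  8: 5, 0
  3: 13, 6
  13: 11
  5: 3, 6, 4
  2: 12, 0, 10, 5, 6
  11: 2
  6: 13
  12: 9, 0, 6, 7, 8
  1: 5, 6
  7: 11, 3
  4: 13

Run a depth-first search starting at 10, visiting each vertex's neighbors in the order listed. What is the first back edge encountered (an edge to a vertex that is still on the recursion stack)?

6→13

DFS from 10 (visiting each vertex's neighbors in the order listed); mark gray on enter, black on exit:
10 gray
  3 gray
    13 gray
      11 gray
        2 gray
          12 gray
            9 gray
              0 gray
                6 gray
                  6→13: 13 is gray → back edge
First back edge: 6 → 13.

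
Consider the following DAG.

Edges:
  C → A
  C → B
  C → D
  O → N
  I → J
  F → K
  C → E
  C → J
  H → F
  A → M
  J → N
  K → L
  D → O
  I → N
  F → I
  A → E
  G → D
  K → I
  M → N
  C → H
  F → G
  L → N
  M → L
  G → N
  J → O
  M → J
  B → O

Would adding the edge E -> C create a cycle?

Adding E→C creates a cycle iff C can already reach E.
Path from C: C → E.
So C → … → E → C is a cycle.

Yes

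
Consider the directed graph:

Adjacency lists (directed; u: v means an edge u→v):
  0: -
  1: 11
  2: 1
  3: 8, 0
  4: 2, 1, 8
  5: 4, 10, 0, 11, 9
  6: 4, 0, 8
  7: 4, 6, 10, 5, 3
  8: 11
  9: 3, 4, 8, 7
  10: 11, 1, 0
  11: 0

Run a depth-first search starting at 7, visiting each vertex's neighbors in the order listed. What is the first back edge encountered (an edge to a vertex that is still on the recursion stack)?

9->7

DFS from 7 (visiting each vertex's neighbors in the order listed); mark gray on enter, black on exit:
7 gray
  4 gray
    2 gray
      1 gray
        11 gray
          0 gray
          0 black
        11 black
      1 black
    2 black
    4→1: 1 black — skip
    8 gray
      8→11: 11 black — skip
    8 black
  4 black
  6 gray
    6→4: 4 black — skip
    6→0: 0 black — skip
    6→8: 8 black — skip
  6 black
  10 gray
    10→11: 11 black — skip
    10→1: 1 black — skip
    10→0: 0 black — skip
  10 black
  5 gray
    5→4: 4 black — skip
    5→10: 10 black — skip
    5→0: 0 black — skip
    5→11: 11 black — skip
    9 gray
      3 gray
        3→8: 8 black — skip
        3→0: 0 black — skip
      3 black
      9→4: 4 black — skip
      9→8: 8 black — skip
      9→7: 7 is gray → back edge
First back edge: 9 → 7.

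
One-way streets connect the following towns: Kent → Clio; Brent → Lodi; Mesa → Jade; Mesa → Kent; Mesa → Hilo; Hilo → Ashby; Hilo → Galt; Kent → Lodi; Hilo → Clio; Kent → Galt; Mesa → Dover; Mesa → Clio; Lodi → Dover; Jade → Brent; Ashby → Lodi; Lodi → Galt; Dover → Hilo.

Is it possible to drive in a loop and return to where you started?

DFS with white/gray/black marking, starting from Lodi:
Lodi gray
  Galt gray
  Galt black
  Dover gray
    Hilo gray
      Clio gray
      Clio black
      Hilo→Galt: Galt black — skip
      Ashby gray
        Ashby→Lodi: Lodi is gray → back edge
Back edge found, so a cycle exists: Lodi → Dover → Hilo → Ashby → Lodi.

Yes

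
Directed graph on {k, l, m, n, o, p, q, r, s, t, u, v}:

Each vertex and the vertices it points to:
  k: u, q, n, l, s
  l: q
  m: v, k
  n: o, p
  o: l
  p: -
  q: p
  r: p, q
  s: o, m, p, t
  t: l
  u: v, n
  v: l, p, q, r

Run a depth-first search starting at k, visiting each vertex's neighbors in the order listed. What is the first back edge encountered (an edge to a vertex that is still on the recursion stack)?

m->k

DFS from k (visiting each vertex's neighbors in the order listed); mark gray on enter, black on exit:
k gray
  u gray
    v gray
      l gray
        q gray
          p gray
          p black
        q black
      l black
      v→p: p black — skip
      v→q: q black — skip
      r gray
        r→p: p black — skip
        r→q: q black — skip
      r black
    v black
    n gray
      o gray
        o→l: l black — skip
      o black
      n→p: p black — skip
    n black
  u black
  k→q: q black — skip
  k→n: n black — skip
  k→l: l black — skip
  s gray
    s→o: o black — skip
    m gray
      m→v: v black — skip
      m→k: k is gray → back edge
First back edge: m → k.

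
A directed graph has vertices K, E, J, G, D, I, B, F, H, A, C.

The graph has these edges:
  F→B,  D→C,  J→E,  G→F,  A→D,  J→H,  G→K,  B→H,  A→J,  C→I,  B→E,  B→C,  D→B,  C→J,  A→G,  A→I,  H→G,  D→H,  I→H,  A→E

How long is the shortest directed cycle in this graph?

For each vertex v, BFS finds the shortest path from v back to v.
The shortest such closed walk is G → F → B → H → G, length 4.

4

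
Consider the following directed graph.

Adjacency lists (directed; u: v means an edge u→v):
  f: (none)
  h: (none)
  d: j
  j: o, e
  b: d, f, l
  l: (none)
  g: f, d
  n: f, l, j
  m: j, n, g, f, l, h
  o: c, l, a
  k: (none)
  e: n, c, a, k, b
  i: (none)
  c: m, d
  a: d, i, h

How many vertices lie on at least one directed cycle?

10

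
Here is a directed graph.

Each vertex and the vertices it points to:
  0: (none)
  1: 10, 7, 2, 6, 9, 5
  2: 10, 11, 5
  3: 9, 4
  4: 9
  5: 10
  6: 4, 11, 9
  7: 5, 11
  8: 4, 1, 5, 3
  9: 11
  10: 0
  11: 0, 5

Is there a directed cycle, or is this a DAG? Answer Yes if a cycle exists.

DFS with white/gray/black marking, starting from 10:
10 gray
  0 gray
  0 black
10 black
1 gray
  1→10: 10 black — skip
  7 gray
    5 gray
      5→10: 10 black — skip
    5 black
    11 gray
      11→0: 0 black — skip
      11→5: 5 black — skip
    11 black
  7 black
  2 gray
    2→10: 10 black — skip
    2→11: 11 black — skip
    2→5: 5 black — skip
  2 black
  6 gray
    4 gray
      9 gray
        9→11: 11 black — skip
      9 black
    4 black
    6→11: 11 black — skip
    6→9: 9 black — skip
  6 black
  1→9: 9 black — skip
  1→5: 5 black — skip
1 black
3 gray
  3→9: 9 black — skip
  3→4: 4 black — skip
3 black
8 gray
  8→4: 4 black — skip
  8→1: 1 black — skip
  8→5: 5 black — skip
  8→3: 3 black — skip
8 black
Every edge goes to a white or black vertex — no back edge, so the graph is acyclic.

No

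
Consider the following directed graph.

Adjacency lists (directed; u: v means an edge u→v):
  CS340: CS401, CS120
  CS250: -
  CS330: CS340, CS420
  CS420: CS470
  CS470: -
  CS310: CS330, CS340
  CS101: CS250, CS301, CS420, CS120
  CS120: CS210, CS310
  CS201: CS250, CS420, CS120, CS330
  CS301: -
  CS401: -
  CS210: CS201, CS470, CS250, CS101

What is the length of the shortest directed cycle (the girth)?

3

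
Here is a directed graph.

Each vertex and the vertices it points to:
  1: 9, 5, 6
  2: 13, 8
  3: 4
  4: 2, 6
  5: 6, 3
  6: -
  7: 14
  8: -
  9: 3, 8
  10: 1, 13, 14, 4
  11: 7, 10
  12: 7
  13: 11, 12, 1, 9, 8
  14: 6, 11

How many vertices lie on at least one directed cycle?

A vertex is on a directed cycle iff it belongs to a strongly connected component of size ≥ 2 (or has a self-loop).
The vertices on cycles are {1, 2, 3, 4, 5, 7, 9, 10, 11, 12, 13, 14} — 12 in total.

12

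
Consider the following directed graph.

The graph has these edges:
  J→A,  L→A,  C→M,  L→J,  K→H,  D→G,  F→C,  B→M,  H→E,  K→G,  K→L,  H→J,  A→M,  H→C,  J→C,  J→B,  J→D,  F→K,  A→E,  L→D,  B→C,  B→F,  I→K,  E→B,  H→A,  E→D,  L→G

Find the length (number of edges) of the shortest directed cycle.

5

For each vertex v, BFS finds the shortest path from v back to v.
The shortest such closed walk is K → L → J → B → F → K, length 5.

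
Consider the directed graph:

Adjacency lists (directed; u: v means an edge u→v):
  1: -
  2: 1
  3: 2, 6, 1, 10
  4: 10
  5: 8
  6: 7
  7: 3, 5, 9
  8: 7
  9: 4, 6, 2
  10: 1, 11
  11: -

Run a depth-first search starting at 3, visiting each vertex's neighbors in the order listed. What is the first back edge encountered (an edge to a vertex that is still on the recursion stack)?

DFS from 3 (visiting each vertex's neighbors in the order listed); mark gray on enter, black on exit:
3 gray
  2 gray
    1 gray
    1 black
  2 black
  6 gray
    7 gray
      7→3: 3 is gray → back edge
First back edge: 7 → 3.

7->3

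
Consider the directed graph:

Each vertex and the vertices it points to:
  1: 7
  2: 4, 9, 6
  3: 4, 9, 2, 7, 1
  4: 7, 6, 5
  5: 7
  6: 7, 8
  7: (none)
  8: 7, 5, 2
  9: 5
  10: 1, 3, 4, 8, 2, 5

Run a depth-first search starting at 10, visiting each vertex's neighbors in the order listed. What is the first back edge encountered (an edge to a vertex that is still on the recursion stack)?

DFS from 10 (visiting each vertex's neighbors in the order listed); mark gray on enter, black on exit:
10 gray
  1 gray
    7 gray
    7 black
  1 black
  3 gray
    4 gray
      4→7: 7 black — skip
      6 gray
        6→7: 7 black — skip
        8 gray
          8→7: 7 black — skip
          5 gray
            5→7: 7 black — skip
          5 black
          2 gray
            2→4: 4 is gray → back edge
First back edge: 2 → 4.

2->4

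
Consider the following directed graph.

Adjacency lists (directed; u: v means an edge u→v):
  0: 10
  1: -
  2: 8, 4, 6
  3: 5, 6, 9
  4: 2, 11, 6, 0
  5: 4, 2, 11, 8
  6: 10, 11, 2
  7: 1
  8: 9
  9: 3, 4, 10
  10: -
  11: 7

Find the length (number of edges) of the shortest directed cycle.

For each vertex v, BFS finds the shortest path from v back to v.
The shortest such closed walk is 3 → 9 → 3, length 2.

2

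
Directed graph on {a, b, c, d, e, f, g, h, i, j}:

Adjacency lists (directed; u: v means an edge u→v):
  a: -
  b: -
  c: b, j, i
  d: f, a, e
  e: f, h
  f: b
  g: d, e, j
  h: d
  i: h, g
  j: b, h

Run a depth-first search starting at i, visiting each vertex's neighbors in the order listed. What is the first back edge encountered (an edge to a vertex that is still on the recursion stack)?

e→h

DFS from i (visiting each vertex's neighbors in the order listed); mark gray on enter, black on exit:
i gray
  h gray
    d gray
      f gray
        b gray
        b black
      f black
      a gray
      a black
      e gray
        e→f: f black — skip
        e→h: h is gray → back edge
First back edge: e → h.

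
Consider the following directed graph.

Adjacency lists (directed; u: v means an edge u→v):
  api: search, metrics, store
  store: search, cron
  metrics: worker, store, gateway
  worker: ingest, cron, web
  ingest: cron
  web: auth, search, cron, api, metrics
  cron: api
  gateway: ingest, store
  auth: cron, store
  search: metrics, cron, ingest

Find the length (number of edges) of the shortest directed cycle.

3

For each vertex v, BFS finds the shortest path from v back to v.
The shortest such closed walk is web → metrics → worker → web, length 3.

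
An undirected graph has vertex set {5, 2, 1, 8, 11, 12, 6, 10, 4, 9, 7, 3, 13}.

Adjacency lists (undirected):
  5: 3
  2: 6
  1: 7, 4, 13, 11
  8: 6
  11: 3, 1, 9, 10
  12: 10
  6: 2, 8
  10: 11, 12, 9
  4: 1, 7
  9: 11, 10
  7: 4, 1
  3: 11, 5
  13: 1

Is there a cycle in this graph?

Yes

DFS, tracking each vertex's parent; an edge to a visited non-parent vertex closes a cycle.
Start from 3:
visit 3 (parent –)
  visit 11 (parent 3)
    11–3: parent, skip
    visit 1 (parent 11)
      visit 7 (parent 1)
        visit 4 (parent 7)
          4–1: 1 visited and ≠ parent → cycle
Cycle: 1 – 7 – 4 – 1.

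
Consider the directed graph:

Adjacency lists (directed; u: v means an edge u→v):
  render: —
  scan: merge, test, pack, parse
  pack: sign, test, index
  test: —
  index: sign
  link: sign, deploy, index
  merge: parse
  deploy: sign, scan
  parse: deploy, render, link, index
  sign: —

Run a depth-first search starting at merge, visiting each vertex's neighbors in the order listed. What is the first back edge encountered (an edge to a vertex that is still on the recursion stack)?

scan→merge

DFS from merge (visiting each vertex's neighbors in the order listed); mark gray on enter, black on exit:
merge gray
  parse gray
    deploy gray
      sign gray
      sign black
      scan gray
        scan→merge: merge is gray → back edge
First back edge: scan → merge.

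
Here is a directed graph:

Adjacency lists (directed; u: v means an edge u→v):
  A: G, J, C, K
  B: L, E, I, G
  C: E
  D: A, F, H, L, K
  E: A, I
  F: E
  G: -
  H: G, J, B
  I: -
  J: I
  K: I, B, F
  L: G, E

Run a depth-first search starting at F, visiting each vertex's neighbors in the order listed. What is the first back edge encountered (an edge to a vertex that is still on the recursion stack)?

DFS from F (visiting each vertex's neighbors in the order listed); mark gray on enter, black on exit:
F gray
  E gray
    A gray
      G gray
      G black
      J gray
        I gray
        I black
      J black
      C gray
        C→E: E is gray → back edge
First back edge: C → E.

C->E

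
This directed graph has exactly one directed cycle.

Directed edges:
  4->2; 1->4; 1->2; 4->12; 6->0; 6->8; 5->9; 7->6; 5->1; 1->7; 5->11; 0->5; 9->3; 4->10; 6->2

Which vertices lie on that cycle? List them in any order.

0, 1, 5, 6, 7

DFS with gray/black marking from 5:
5 gray
  11 gray
  11 black
  1 gray
    7 gray
      6 gray
        2 gray
        2 black
        8 gray
        8 black
        0 gray
          0→5: 5 is gray → back edge
Back edge closes the cycle 5 → 1 → 7 → 6 → 0 → 5; its vertices are {0, 1, 5, 6, 7}.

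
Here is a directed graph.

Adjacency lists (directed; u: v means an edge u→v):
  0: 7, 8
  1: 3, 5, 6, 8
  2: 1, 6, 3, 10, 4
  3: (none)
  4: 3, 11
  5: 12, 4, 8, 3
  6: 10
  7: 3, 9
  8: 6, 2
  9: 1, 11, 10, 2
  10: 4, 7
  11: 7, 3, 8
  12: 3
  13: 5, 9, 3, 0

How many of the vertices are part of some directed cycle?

10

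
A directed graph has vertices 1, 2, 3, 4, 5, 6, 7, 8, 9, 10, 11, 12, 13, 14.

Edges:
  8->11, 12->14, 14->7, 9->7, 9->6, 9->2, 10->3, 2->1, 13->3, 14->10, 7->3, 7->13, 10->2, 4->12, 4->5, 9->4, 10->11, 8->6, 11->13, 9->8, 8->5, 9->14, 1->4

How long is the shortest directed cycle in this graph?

6

For each vertex v, BFS finds the shortest path from v back to v.
The shortest such closed walk is 4 → 12 → 14 → 10 → 2 → 1 → 4, length 6.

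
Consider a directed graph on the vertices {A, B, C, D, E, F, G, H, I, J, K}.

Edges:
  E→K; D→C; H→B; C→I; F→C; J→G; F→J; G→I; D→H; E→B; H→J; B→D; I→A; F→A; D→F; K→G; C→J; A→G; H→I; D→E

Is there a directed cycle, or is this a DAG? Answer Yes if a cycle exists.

Yes

DFS with white/gray/black marking, starting from G:
G gray
  I gray
    A gray
      A→G: G is gray → back edge
Back edge found, so a cycle exists: G → I → A → G.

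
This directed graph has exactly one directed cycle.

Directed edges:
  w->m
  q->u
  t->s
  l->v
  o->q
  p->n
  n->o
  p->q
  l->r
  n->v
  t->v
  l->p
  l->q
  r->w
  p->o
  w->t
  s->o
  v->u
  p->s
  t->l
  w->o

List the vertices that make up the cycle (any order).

DFS with gray/black marking from l:
l gray
  r gray
    w gray
      t gray
        t→l: l is gray → back edge
Back edge closes the cycle l → r → w → t → l; its vertices are {l, r, t, w}.

l, r, t, w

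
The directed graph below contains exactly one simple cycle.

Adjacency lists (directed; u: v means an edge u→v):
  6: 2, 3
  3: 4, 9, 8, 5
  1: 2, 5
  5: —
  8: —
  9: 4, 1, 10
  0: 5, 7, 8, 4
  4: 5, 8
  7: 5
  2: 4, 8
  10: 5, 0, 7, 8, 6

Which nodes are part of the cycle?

DFS with gray/black marking from 9:
9 gray
  4 gray
    5 gray
    5 black
    8 gray
    8 black
  4 black
  1 gray
    2 gray
      2→4: 4 black — skip
      2→8: 8 black — skip
    2 black
    1→5: 5 black — skip
  1 black
  10 gray
    10→5: 5 black — skip
    0 gray
      0→5: 5 black — skip
      7 gray
        7→5: 5 black — skip
      7 black
      0→8: 8 black — skip
      0→4: 4 black — skip
    0 black
    10→7: 7 black — skip
    10→8: 8 black — skip
    6 gray
      6→2: 2 black — skip
      3 gray
        3→4: 4 black — skip
        3→9: 9 is gray → back edge
Back edge closes the cycle 9 → 10 → 6 → 3 → 9; its vertices are {3, 6, 9, 10}.

3, 6, 9, 10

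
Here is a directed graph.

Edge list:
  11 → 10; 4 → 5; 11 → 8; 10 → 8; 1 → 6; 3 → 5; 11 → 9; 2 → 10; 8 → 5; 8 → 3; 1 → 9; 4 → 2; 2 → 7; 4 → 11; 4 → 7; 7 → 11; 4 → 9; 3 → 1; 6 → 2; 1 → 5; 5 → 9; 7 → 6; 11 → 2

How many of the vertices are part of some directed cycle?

A vertex is on a directed cycle iff it belongs to a strongly connected component of size ≥ 2 (or has a self-loop).
The vertices on cycles are {1, 2, 3, 6, 7, 8, 10, 11} — 8 in total.

8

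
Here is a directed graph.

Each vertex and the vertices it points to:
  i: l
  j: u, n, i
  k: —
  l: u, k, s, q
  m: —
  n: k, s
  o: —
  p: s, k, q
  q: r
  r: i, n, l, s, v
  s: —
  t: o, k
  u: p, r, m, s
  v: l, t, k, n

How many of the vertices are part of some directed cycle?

A vertex is on a directed cycle iff it belongs to a strongly connected component of size ≥ 2 (or has a self-loop).
The vertices on cycles are {i, l, p, q, r, u, v} — 7 in total.

7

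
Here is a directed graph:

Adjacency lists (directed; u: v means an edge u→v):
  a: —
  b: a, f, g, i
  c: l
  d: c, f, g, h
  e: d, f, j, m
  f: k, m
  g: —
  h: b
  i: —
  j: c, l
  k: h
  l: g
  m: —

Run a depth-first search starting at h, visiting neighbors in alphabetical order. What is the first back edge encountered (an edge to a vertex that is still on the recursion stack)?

DFS from h (visiting neighbors in alphabetical order); mark gray on enter, black on exit:
h gray
  b gray
    a gray
    a black
    f gray
      k gray
        k→h: h is gray → back edge
First back edge: k → h.

k→h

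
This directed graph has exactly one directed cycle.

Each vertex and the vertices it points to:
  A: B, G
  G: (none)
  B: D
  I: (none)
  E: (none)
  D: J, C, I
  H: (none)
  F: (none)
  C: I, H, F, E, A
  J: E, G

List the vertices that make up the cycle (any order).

DFS with gray/black marking from C:
C gray
  I gray
  I black
  H gray
  H black
  F gray
  F black
  E gray
  E black
  A gray
    B gray
      D gray
        J gray
          J→E: E black — skip
          G gray
          G black
        J black
        D→C: C is gray → back edge
Back edge closes the cycle C → A → B → D → C; its vertices are {A, B, C, D}.

A, B, C, D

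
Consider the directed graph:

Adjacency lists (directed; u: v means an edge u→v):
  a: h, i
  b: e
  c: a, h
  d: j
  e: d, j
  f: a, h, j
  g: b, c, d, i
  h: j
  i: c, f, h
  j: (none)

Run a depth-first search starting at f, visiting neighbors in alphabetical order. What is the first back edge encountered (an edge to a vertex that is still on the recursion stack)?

c→a

DFS from f (visiting neighbors in alphabetical order); mark gray on enter, black on exit:
f gray
  a gray
    h gray
      j gray
      j black
    h black
    i gray
      c gray
        c→a: a is gray → back edge
First back edge: c → a.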